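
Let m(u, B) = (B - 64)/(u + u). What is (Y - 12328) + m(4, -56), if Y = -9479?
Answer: -21822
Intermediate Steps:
m(u, B) = (-64 + B)/(2*u) (m(u, B) = (-64 + B)/((2*u)) = (-64 + B)*(1/(2*u)) = (-64 + B)/(2*u))
(Y - 12328) + m(4, -56) = (-9479 - 12328) + (½)*(-64 - 56)/4 = -21807 + (½)*(¼)*(-120) = -21807 - 15 = -21822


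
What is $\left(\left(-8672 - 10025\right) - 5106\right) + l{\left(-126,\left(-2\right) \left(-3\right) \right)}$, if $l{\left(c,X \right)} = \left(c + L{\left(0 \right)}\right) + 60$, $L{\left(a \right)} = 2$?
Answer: $-23867$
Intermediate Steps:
$l{\left(c,X \right)} = 62 + c$ ($l{\left(c,X \right)} = \left(c + 2\right) + 60 = \left(2 + c\right) + 60 = 62 + c$)
$\left(\left(-8672 - 10025\right) - 5106\right) + l{\left(-126,\left(-2\right) \left(-3\right) \right)} = \left(\left(-8672 - 10025\right) - 5106\right) + \left(62 - 126\right) = \left(-18697 - 5106\right) - 64 = -23803 - 64 = -23867$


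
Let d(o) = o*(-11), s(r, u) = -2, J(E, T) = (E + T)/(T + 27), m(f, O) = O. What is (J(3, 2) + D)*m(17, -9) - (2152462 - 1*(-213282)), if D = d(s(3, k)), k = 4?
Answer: -68612363/29 ≈ -2.3659e+6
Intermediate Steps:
J(E, T) = (E + T)/(27 + T)
d(o) = -11*o
D = 22 (D = -11*(-2) = 22)
(J(3, 2) + D)*m(17, -9) - (2152462 - 1*(-213282)) = ((3 + 2)/(27 + 2) + 22)*(-9) - (2152462 - 1*(-213282)) = (5/29 + 22)*(-9) - (2152462 + 213282) = ((1/29)*5 + 22)*(-9) - 1*2365744 = (5/29 + 22)*(-9) - 2365744 = (643/29)*(-9) - 2365744 = -5787/29 - 2365744 = -68612363/29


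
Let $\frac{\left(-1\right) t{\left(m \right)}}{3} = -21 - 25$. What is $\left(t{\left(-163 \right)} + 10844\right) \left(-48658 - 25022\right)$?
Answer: $-809153760$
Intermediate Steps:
$t{\left(m \right)} = 138$ ($t{\left(m \right)} = - 3 \left(-21 - 25\right) = \left(-3\right) \left(-46\right) = 138$)
$\left(t{\left(-163 \right)} + 10844\right) \left(-48658 - 25022\right) = \left(138 + 10844\right) \left(-48658 - 25022\right) = 10982 \left(-73680\right) = -809153760$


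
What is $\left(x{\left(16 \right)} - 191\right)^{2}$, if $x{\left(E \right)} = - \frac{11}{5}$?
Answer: $\frac{933156}{25} \approx 37326.0$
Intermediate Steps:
$x{\left(E \right)} = - \frac{11}{5}$ ($x{\left(E \right)} = \left(-11\right) \frac{1}{5} = - \frac{11}{5}$)
$\left(x{\left(16 \right)} - 191\right)^{2} = \left(- \frac{11}{5} - 191\right)^{2} = \left(- \frac{966}{5}\right)^{2} = \frac{933156}{25}$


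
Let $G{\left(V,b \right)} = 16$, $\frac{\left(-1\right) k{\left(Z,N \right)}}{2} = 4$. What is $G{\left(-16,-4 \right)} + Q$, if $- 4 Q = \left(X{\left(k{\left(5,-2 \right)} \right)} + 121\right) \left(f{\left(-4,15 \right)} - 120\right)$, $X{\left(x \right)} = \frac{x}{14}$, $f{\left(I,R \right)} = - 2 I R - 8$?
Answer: $\frac{1798}{7} \approx 256.86$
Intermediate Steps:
$k{\left(Z,N \right)} = -8$ ($k{\left(Z,N \right)} = \left(-2\right) 4 = -8$)
$f{\left(I,R \right)} = -8 - 2 I R$ ($f{\left(I,R \right)} = - 2 I R - 8 = -8 - 2 I R$)
$X{\left(x \right)} = \frac{x}{14}$ ($X{\left(x \right)} = x \frac{1}{14} = \frac{x}{14}$)
$Q = \frac{1686}{7}$ ($Q = - \frac{\left(\frac{1}{14} \left(-8\right) + 121\right) \left(\left(-8 - \left(-8\right) 15\right) - 120\right)}{4} = - \frac{\left(- \frac{4}{7} + 121\right) \left(\left(-8 + 120\right) - 120\right)}{4} = - \frac{\frac{843}{7} \left(112 - 120\right)}{4} = - \frac{\frac{843}{7} \left(-8\right)}{4} = \left(- \frac{1}{4}\right) \left(- \frac{6744}{7}\right) = \frac{1686}{7} \approx 240.86$)
$G{\left(-16,-4 \right)} + Q = 16 + \frac{1686}{7} = \frac{1798}{7}$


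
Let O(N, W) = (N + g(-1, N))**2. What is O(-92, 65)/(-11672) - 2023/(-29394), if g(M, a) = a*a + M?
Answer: -1029860495549/171543384 ≈ -6003.5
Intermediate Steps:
g(M, a) = M + a**2 (g(M, a) = a**2 + M = M + a**2)
O(N, W) = (-1 + N + N**2)**2 (O(N, W) = (N + (-1 + N**2))**2 = (-1 + N + N**2)**2)
O(-92, 65)/(-11672) - 2023/(-29394) = (-1 - 92 + (-92)**2)**2/(-11672) - 2023/(-29394) = (-1 - 92 + 8464)**2*(-1/11672) - 2023*(-1/29394) = 8371**2*(-1/11672) + 2023/29394 = 70073641*(-1/11672) + 2023/29394 = -70073641/11672 + 2023/29394 = -1029860495549/171543384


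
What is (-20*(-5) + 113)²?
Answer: 45369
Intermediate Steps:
(-20*(-5) + 113)² = (100 + 113)² = 213² = 45369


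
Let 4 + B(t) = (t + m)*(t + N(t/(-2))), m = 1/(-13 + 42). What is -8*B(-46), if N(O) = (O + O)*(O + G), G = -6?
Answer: 7849632/29 ≈ 2.7068e+5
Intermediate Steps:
m = 1/29 ≈ 0.034483
N(O) = 2*O*(-6 + O) (N(O) = (O + O)*(O - 6) = (2*O)*(-6 + O) = 2*O*(-6 + O))
B(t) = -4 + (1/29 + t)*(t - t*(-6 - t/2)) (B(t) = -4 + (t + 1/29)*(t + 2*(t/(-2))*(-6 + t/(-2))) = -4 + (1/29 + t)*(t + 2*(t*(-½))*(-6 + t*(-½))) = -4 + (1/29 + t)*(t + 2*(-t/2)*(-6 - t/2)) = -4 + (1/29 + t)*(t - t*(-6 - t/2)))
-8*B(-46) = -8*(-4 + (½)*(-46)³ + (7/29)*(-46) + (407/58)*(-46)²) = -8*(-4 + (½)*(-97336) - 322/29 + (407/58)*2116) = -8*(-4 - 48668 - 322/29 + 430606/29) = -8*(-981204/29) = 7849632/29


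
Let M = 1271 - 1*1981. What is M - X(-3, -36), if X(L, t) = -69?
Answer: -641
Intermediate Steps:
M = -710 (M = 1271 - 1981 = -710)
M - X(-3, -36) = -710 - 1*(-69) = -710 + 69 = -641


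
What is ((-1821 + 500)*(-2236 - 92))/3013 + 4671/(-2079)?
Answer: 236275927/232001 ≈ 1018.4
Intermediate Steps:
((-1821 + 500)*(-2236 - 92))/3013 + 4671/(-2079) = -1321*(-2328)*(1/3013) + 4671*(-1/2079) = 3075288*(1/3013) - 173/77 = 3075288/3013 - 173/77 = 236275927/232001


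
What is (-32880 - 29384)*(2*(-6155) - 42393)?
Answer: 3406027592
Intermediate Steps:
(-32880 - 29384)*(2*(-6155) - 42393) = -62264*(-12310 - 42393) = -62264*(-54703) = 3406027592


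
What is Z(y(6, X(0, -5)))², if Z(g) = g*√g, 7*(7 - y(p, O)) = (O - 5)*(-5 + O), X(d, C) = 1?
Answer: 35937/343 ≈ 104.77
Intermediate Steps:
y(p, O) = 7 - (-5 + O)²/7 (y(p, O) = 7 - (O - 5)*(-5 + O)/7 = 7 - (-5 + O)*(-5 + O)/7 = 7 - (-5 + O)²/7)
Z(g) = g^(3/2)
Z(y(6, X(0, -5)))² = ((7 - (-5 + 1)²/7)^(3/2))² = ((7 - ⅐*(-4)²)^(3/2))² = ((7 - ⅐*16)^(3/2))² = ((7 - 16/7)^(3/2))² = ((33/7)^(3/2))² = (33*√231/49)² = 35937/343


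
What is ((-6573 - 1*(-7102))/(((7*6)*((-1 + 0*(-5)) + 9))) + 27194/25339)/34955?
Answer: 4508303/59520702864 ≈ 7.5743e-5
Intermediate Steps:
((-6573 - 1*(-7102))/(((7*6)*((-1 + 0*(-5)) + 9))) + 27194/25339)/34955 = ((-6573 + 7102)/((42*((-1 + 0) + 9))) + 27194*(1/25339))*(1/34955) = (529/((42*(-1 + 9))) + 27194/25339)*(1/34955) = (529/((42*8)) + 27194/25339)*(1/34955) = (529/336 + 27194/25339)*(1/34955) = (22541515/8513904)*(1/34955) = 4508303/59520702864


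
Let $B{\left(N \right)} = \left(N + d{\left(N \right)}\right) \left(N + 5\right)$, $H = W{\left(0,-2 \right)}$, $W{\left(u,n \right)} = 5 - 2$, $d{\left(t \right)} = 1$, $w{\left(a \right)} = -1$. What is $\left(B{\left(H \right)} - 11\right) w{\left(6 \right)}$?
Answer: $-21$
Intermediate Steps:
$W{\left(u,n \right)} = 3$ ($W{\left(u,n \right)} = 5 - 2 = 3$)
$H = 3$
$B{\left(N \right)} = \left(1 + N\right) \left(5 + N\right)$ ($B{\left(N \right)} = \left(N + 1\right) \left(N + 5\right) = \left(1 + N\right) \left(5 + N\right)$)
$\left(B{\left(H \right)} - 11\right) w{\left(6 \right)} = \left(\left(5 + 3^{2} + 6 \cdot 3\right) - 11\right) \left(-1\right) = \left(\left(5 + 9 + 18\right) - 11\right) \left(-1\right) = \left(32 - 11\right) \left(-1\right) = 21 \left(-1\right) = -21$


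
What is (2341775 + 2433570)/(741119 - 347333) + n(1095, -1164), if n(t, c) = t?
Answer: 435971015/393786 ≈ 1107.1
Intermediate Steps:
(2341775 + 2433570)/(741119 - 347333) + n(1095, -1164) = (2341775 + 2433570)/(741119 - 347333) + 1095 = 4775345/393786 + 1095 = 435971015/393786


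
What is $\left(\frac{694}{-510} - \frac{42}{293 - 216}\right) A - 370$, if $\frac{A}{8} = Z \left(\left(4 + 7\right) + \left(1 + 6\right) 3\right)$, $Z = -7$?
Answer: $\frac{8543974}{2805} \approx 3046.0$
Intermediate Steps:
$A = -1792$ ($A = 8 \left(- 7 \left(\left(4 + 7\right) + \left(1 + 6\right) 3\right)\right) = 8 \left(- 7 \left(11 + 7 \cdot 3\right)\right) = 8 \left(- 7 \left(11 + 21\right)\right) = 8 \left(\left(-7\right) 32\right) = 8 \left(-224\right) = -1792$)
$\left(\frac{694}{-510} - \frac{42}{293 - 216}\right) A - 370 = \left(\frac{694}{-510} - \frac{42}{293 - 216}\right) \left(-1792\right) - 370 = \left(694 \left(- \frac{1}{510}\right) - \frac{42}{77}\right) \left(-1792\right) - 370 = \left(- \frac{347}{255} - \frac{6}{11}\right) \left(-1792\right) - 370 = \left(- \frac{5347}{2805}\right) \left(-1792\right) - 370 = \frac{9581824}{2805} - 370 = \frac{8543974}{2805}$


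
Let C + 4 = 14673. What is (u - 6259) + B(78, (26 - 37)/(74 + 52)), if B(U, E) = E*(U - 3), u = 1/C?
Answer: -3860191315/616098 ≈ -6265.5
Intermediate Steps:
C = 14669 (C = -4 + 14673 = 14669)
u = 1/14669 ≈ 6.8171e-5
B(U, E) = E*(-3 + U)
(u - 6259) + B(78, (26 - 37)/(74 + 52)) = (1/14669 - 6259) + ((26 - 37)/(74 + 52))*(-3 + 78) = -91813270/14669 - 11/126*75 = -91813270/14669 - 275/42 = -3860191315/616098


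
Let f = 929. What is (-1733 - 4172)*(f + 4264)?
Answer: -30664665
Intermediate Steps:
(-1733 - 4172)*(f + 4264) = (-1733 - 4172)*(929 + 4264) = -5905*5193 = -30664665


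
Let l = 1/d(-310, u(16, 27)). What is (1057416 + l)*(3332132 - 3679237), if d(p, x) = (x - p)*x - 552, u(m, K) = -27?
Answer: -3007112680564135/8193 ≈ -3.6703e+11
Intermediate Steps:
d(p, x) = -552 + x*(x - p) (d(p, x) = x*(x - p) - 552 = -552 + x*(x - p))
l = -1/8193 (l = 1/(-552 + (-27)² - 1*(-310)*(-27)) = 1/(-552 + 729 - 8370) = 1/(-8193) = -1/8193 ≈ -0.00012206)
(1057416 + l)*(3332132 - 3679237) = (1057416 - 1/8193)*(3332132 - 3679237) = (8663409287/8193)*(-347105) = -3007112680564135/8193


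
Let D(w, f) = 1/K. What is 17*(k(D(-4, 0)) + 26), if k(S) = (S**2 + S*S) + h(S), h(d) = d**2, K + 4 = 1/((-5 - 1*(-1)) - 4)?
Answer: 161534/363 ≈ 445.00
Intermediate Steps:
K = -33/8 (K = -4 + 1/((-5 - 1*(-1)) - 4) = -4 + 1/((-5 + 1) - 4) = -4 + 1/(-4 - 4) = -4 + 1/(-8) = -4 - 1/8 = -33/8 ≈ -4.1250)
D(w, f) = -8/33 (D(w, f) = 1/(-33/8) = -8/33)
k(S) = 3*S**2 (k(S) = (S**2 + S*S) + S**2 = (S**2 + S**2) + S**2 = 2*S**2 + S**2 = 3*S**2)
17*(k(D(-4, 0)) + 26) = 17*(3*(-8/33)**2 + 26) = 17*(3*(64/1089) + 26) = 17*(64/363 + 26) = 17*(9502/363) = 161534/363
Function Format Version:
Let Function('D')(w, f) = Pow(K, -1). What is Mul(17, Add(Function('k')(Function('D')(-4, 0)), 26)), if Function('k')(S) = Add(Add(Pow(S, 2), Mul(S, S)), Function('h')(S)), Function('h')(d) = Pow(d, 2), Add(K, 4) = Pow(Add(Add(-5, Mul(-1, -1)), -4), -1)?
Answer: Rational(161534, 363) ≈ 445.00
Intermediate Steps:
K = Rational(-33, 8) (K = Add(-4, Pow(Add(Add(-5, Mul(-1, -1)), -4), -1)) = Add(-4, Pow(Add(Add(-5, 1), -4), -1)) = Add(-4, Pow(Add(-4, -4), -1)) = Add(-4, Pow(-8, -1)) = Add(-4, Rational(-1, 8)) = Rational(-33, 8) ≈ -4.1250)
Function('D')(w, f) = Rational(-8, 33) (Function('D')(w, f) = Pow(Rational(-33, 8), -1) = Rational(-8, 33))
Function('k')(S) = Mul(3, Pow(S, 2)) (Function('k')(S) = Add(Add(Pow(S, 2), Mul(S, S)), Pow(S, 2)) = Add(Add(Pow(S, 2), Pow(S, 2)), Pow(S, 2)) = Add(Mul(2, Pow(S, 2)), Pow(S, 2)) = Mul(3, Pow(S, 2)))
Mul(17, Add(Function('k')(Function('D')(-4, 0)), 26)) = Mul(17, Add(Mul(3, Pow(Rational(-8, 33), 2)), 26)) = Mul(17, Add(Mul(3, Rational(64, 1089)), 26)) = Mul(17, Add(Rational(64, 363), 26)) = Mul(17, Rational(9502, 363)) = Rational(161534, 363)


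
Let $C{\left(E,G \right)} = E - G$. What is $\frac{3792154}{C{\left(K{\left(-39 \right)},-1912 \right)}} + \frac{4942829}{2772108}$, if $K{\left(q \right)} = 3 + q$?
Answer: $\frac{2630383296959}{1300118652} \approx 2023.2$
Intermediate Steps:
$\frac{3792154}{C{\left(K{\left(-39 \right)},-1912 \right)}} + \frac{4942829}{2772108} = \frac{3792154}{\left(3 - 39\right) - -1912} + \frac{4942829}{2772108} = \frac{3792154}{-36 + 1912} + 4942829 \cdot \frac{1}{2772108} = \frac{3792154}{1876} + \frac{4942829}{2772108} = 3792154 \cdot \frac{1}{1876} + \frac{4942829}{2772108} = \frac{1896077}{938} + \frac{4942829}{2772108} = \frac{2630383296959}{1300118652}$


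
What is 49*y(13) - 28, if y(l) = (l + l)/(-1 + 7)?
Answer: 553/3 ≈ 184.33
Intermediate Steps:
y(l) = l/3 (y(l) = (2*l)/6 = (2*l)*(⅙) = l/3)
49*y(13) - 28 = 49*((⅓)*13) - 28 = 49*(13/3) - 28 = 637/3 - 28 = 553/3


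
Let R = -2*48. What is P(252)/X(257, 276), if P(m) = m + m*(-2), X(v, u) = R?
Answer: 21/8 ≈ 2.6250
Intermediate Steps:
R = -96
X(v, u) = -96
P(m) = -m (P(m) = m - 2*m = -m)
P(252)/X(257, 276) = -1*252/(-96) = -252*(-1/96) = 21/8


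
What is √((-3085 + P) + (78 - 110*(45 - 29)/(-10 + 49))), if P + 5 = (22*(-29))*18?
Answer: 8*I*√345579/39 ≈ 120.59*I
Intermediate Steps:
P = -11489 (P = -5 + (22*(-29))*18 = -5 - 638*18 = -5 - 11484 = -11489)
√((-3085 + P) + (78 - 110*(45 - 29)/(-10 + 49))) = √((-3085 - 11489) + (78 - 110*(45 - 29)/(-10 + 49))) = √(-14574 + (78 - 1760/39)) = √(-14574 + 1282/39) = √(-567104/39) = 8*I*√345579/39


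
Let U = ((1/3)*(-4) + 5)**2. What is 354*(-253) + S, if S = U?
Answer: -805937/9 ≈ -89549.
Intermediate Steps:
U = 121/9 (U = ((1*(1/3))*(-4) + 5)**2 = ((1/3)*(-4) + 5)**2 = (-4/3 + 5)**2 = (11/3)**2 = 121/9 ≈ 13.444)
S = 121/9 ≈ 13.444
354*(-253) + S = 354*(-253) + 121/9 = -89562 + 121/9 = -805937/9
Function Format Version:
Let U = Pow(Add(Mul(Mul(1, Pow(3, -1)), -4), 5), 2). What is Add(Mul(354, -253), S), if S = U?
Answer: Rational(-805937, 9) ≈ -89549.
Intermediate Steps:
U = Rational(121, 9) (U = Pow(Add(Mul(Mul(1, Rational(1, 3)), -4), 5), 2) = Pow(Add(Mul(Rational(1, 3), -4), 5), 2) = Pow(Add(Rational(-4, 3), 5), 2) = Pow(Rational(11, 3), 2) = Rational(121, 9) ≈ 13.444)
S = Rational(121, 9) ≈ 13.444
Add(Mul(354, -253), S) = Add(Mul(354, -253), Rational(121, 9)) = Add(-89562, Rational(121, 9)) = Rational(-805937, 9)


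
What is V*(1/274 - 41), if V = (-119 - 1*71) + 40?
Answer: 842475/137 ≈ 6149.5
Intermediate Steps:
V = -150 (V = (-119 - 71) + 40 = -190 + 40 = -150)
V*(1/274 - 41) = -150*(1/274 - 41) = -150*(-11233/274) = 842475/137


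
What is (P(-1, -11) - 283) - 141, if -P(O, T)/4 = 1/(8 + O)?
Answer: -2972/7 ≈ -424.57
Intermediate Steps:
P(O, T) = -4/(8 + O)
(P(-1, -11) - 283) - 141 = (-4/(8 - 1) - 283) - 141 = (-4/7 - 283) - 141 = -1985/7 - 141 = -2972/7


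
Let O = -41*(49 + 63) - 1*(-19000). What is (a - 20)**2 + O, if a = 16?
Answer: 14424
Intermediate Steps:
O = 14408 (O = -41*112 + 19000 = -4592 + 19000 = 14408)
(a - 20)**2 + O = (16 - 20)**2 + 14408 = (-4)**2 + 14408 = 16 + 14408 = 14424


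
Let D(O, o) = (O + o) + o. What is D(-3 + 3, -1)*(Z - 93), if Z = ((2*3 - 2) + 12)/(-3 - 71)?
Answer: 6898/37 ≈ 186.43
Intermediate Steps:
D(O, o) = O + 2*o
Z = -8/37 (Z = ((6 - 2) + 12)/(-74) = (4 + 12)*(-1/74) = 16*(-1/74) = -8/37 ≈ -0.21622)
D(-3 + 3, -1)*(Z - 93) = ((-3 + 3) + 2*(-1))*(-8/37 - 93) = (0 - 2)*(-3449/37) = -2*(-3449/37) = 6898/37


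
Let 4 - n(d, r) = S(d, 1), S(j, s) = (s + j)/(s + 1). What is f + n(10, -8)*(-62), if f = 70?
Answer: 163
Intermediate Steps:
S(j, s) = (j + s)/(1 + s)
n(d, r) = 7/2 - d/2 (n(d, r) = 4 - (d + 1)/(1 + 1) = 4 - (1 + d)/2 = 4 - (1/2 + d/2) = 4 + (-1/2 - d/2) = 7/2 - d/2)
f + n(10, -8)*(-62) = 70 + (7/2 - 1/2*10)*(-62) = 70 + (7/2 - 5)*(-62) = 70 - 3/2*(-62) = 70 + 93 = 163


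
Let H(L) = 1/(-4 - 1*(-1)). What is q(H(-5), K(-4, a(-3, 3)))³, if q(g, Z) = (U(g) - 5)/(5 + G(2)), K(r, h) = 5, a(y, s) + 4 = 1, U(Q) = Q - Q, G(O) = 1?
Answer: -125/216 ≈ -0.57870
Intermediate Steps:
U(Q) = 0
a(y, s) = -3 (a(y, s) = -4 + 1 = -3)
H(L) = -⅓ (H(L) = 1/(-4 + 1) = 1/(-3) = 1*(-⅓) = -⅓)
q(g, Z) = -⅚ (q(g, Z) = (0 - 5)/(5 + 1) = -5/6 = -5*⅙ = -⅚)
q(H(-5), K(-4, a(-3, 3)))³ = (-⅚)³ = -125/216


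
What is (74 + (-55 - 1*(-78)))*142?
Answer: 13774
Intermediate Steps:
(74 + (-55 - 1*(-78)))*142 = (74 + (-55 + 78))*142 = (74 + 23)*142 = 97*142 = 13774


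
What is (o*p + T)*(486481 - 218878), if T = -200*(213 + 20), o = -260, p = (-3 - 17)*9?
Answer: 53520600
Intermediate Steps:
p = -180 (p = -20*9 = -180)
T = -46600 (T = -200*233 = -46600)
(o*p + T)*(486481 - 218878) = (-260*(-180) - 46600)*(486481 - 218878) = (46800 - 46600)*267603 = 200*267603 = 53520600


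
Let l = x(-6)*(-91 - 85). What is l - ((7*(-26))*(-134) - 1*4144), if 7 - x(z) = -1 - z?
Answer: -20596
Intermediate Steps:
x(z) = 8 + z (x(z) = 7 - (-1 - z) = 7 + (1 + z) = 8 + z)
l = -352 (l = (8 - 6)*(-91 - 85) = 2*(-176) = -352)
l - ((7*(-26))*(-134) - 1*4144) = -352 - ((7*(-26))*(-134) - 1*4144) = -352 - (-182*(-134) - 4144) = -352 - (24388 - 4144) = -352 - 1*20244 = -352 - 20244 = -20596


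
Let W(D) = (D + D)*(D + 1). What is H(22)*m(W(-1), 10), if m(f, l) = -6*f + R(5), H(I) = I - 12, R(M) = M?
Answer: 50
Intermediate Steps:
H(I) = -12 + I
W(D) = 2*D*(1 + D) (W(D) = (2*D)*(1 + D) = 2*D*(1 + D))
m(f, l) = 5 - 6*f (m(f, l) = -6*f + 5 = 5 - 6*f)
H(22)*m(W(-1), 10) = (-12 + 22)*(5 - 12*(-1)*(1 - 1)) = 10*(5 - 12*(-1)*0) = 10*(5 - 6*0) = 10*(5 + 0) = 10*5 = 50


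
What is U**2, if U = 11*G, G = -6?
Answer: 4356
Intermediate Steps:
U = -66 (U = 11*(-6) = -66)
U**2 = (-66)**2 = 4356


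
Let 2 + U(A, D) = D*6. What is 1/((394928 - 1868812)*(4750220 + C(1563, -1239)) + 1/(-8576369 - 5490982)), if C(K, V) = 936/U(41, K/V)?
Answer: -267279669/1871259464559408520825 ≈ -1.4283e-13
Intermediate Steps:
U(A, D) = -2 + 6*D (U(A, D) = -2 + D*6 = -2 + 6*D)
C(K, V) = 936/(-2 + 6*K/V) (C(K, V) = 936/(-2 + 6*(K/V)) = 936/(-2 + 6*K/V))
1/((394928 - 1868812)*(4750220 + C(1563, -1239)) + 1/(-8576369 - 5490982)) = 1/((394928 - 1868812)*(4750220 + 468*(-1239)/(-1*(-1239) + 3*1563)) + 1/(-8576369 - 5490982)) = 1/(-1473884*(4750220 + 468*(-1239)/(1239 + 4689)) + 1/(-14067351)) = 1/(-1473884*(4750220 + 468*(-1239)/5928) - 1/14067351) = 1/(-1473884*(4750220 + 468*(-1239)*(1/5928)) - 1/14067351) = 1/(-1473884*(4750220 - 3717/38) - 1/14067351) = 1/(-1473884*180504643/38 - 1/14067351) = 1/(-133021452621706/19 - 1/14067351) = 1/(-1871259464559408520825/267279669) = -267279669/1871259464559408520825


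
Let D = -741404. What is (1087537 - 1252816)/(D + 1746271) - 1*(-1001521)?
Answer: 1006395237428/1004867 ≈ 1.0015e+6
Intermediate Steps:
(1087537 - 1252816)/(D + 1746271) - 1*(-1001521) = (1087537 - 1252816)/(-741404 + 1746271) - 1*(-1001521) = -165279/1004867 + 1001521 = 1006395237428/1004867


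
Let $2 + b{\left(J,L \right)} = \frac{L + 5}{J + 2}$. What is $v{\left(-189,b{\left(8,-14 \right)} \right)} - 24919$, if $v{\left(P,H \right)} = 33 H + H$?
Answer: $- \frac{125088}{5} \approx -25018.0$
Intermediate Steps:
$b{\left(J,L \right)} = -2 + \frac{5 + L}{2 + J}$ ($b{\left(J,L \right)} = -2 + \frac{L + 5}{J + 2} = -2 + \frac{5 + L}{2 + J}$)
$v{\left(P,H \right)} = 34 H$
$v{\left(-189,b{\left(8,-14 \right)} \right)} - 24919 = 34 \frac{1 - 14 - 16}{2 + 8} - 24919 = 34 \frac{1 - 14 - 16}{10} - 24919 = 34 \cdot \frac{1}{10} \left(-29\right) - 24919 = 34 \left(- \frac{29}{10}\right) - 24919 = - \frac{493}{5} - 24919 = - \frac{125088}{5}$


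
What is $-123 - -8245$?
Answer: $8122$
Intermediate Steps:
$-123 - -8245 = -123 + 8245 = 8122$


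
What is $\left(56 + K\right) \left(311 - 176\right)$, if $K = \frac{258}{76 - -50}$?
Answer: $\frac{54855}{7} \approx 7836.4$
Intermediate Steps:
$K = \frac{43}{21}$ ($K = \frac{258}{76 + 50} = \frac{258}{126} = 258 \cdot \frac{1}{126} = \frac{43}{21} \approx 2.0476$)
$\left(56 + K\right) \left(311 - 176\right) = \left(56 + \frac{43}{21}\right) \left(311 - 176\right) = \frac{1219}{21} \cdot 135 = \frac{54855}{7}$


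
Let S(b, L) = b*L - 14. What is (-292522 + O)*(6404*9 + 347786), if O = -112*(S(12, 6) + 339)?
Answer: -136621538092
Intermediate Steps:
S(b, L) = -14 + L*b (S(b, L) = L*b - 14 = -14 + L*b)
O = -44464 (O = -112*((-14 + 6*12) + 339) = -112*((-14 + 72) + 339) = -112*(58 + 339) = -112*397 = -44464)
(-292522 + O)*(6404*9 + 347786) = (-292522 - 44464)*(6404*9 + 347786) = -336986*(57636 + 347786) = -336986*405422 = -136621538092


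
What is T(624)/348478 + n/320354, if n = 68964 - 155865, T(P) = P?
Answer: -1157045607/4293704662 ≈ -0.26947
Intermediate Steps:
n = -86901
T(624)/348478 + n/320354 = 624/348478 - 86901/320354 = 624*(1/348478) - 86901*1/320354 = 24/13403 - 86901/320354 = -1157045607/4293704662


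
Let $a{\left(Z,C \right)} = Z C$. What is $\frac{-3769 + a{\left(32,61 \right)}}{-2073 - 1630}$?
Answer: $\frac{79}{161} \approx 0.49068$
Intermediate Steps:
$a{\left(Z,C \right)} = C Z$
$\frac{-3769 + a{\left(32,61 \right)}}{-2073 - 1630} = \frac{-3769 + 61 \cdot 32}{-2073 - 1630} = \frac{-3769 + 1952}{-3703} = \left(-1817\right) \left(- \frac{1}{3703}\right) = \frac{79}{161}$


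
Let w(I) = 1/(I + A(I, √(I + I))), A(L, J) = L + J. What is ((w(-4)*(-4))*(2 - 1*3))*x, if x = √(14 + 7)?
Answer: -4*√21/9 - I*√42/9 ≈ -2.0367 - 0.72008*I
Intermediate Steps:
A(L, J) = J + L
x = √21 ≈ 4.5826
w(I) = 1/(2*I + √2*√I) (w(I) = 1/(I + (√(I + I) + I)) = 1/(I + (√(2*I) + I)) = 1/(I + (√2*√I + I)) = 1/(I + (I + √2*√I)) = 1/(2*I + √2*√I))
((w(-4)*(-4))*(2 - 1*3))*x = ((-4/(2*(-4) + √2*√(-4)))*(2 - 1*3))*√21 = ((-4/(-8 + √2*(2*I)))*(2 - 3))*√21 = ((-4/(-8 + 2*I*√2))*(-1))*√21 = (-4/(-8 + 2*I*√2)*(-1))*√21 = (4/(-8 + 2*I*√2))*√21 = 4*√21/(-8 + 2*I*√2)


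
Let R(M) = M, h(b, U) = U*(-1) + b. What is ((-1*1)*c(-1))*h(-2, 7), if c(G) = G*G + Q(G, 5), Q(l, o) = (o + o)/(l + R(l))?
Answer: -36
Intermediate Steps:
h(b, U) = b - U (h(b, U) = -U + b = b - U)
Q(l, o) = o/l (Q(l, o) = (o + o)/(l + l) = (2*o)/((2*l)) = (2*o)*(1/(2*l)) = o/l)
c(G) = G² + 5/G (c(G) = G*G + 5/G = G² + 5/G)
((-1*1)*c(-1))*h(-2, 7) = ((-1*1)*((5 + (-1)³)/(-1)))*(-2 - 1*7) = (-(-1)*(5 - 1))*(-2 - 7) = -(-1)*4*(-9) = -1*(-4)*(-9) = 4*(-9) = -36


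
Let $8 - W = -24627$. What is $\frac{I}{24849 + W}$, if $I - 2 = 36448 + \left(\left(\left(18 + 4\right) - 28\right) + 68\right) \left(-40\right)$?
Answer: $\frac{16985}{24742} \approx 0.68648$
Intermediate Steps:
$W = 24635$ ($W = 8 - -24627 = 8 + 24627 = 24635$)
$I = 33970$ ($I = 2 + \left(36448 + \left(\left(\left(18 + 4\right) - 28\right) + 68\right) \left(-40\right)\right) = 2 + \left(36448 + \left(\left(22 - 28\right) + 68\right) \left(-40\right)\right) = 2 + \left(36448 + \left(-6 + 68\right) \left(-40\right)\right) = 2 + \left(36448 + 62 \left(-40\right)\right) = 2 + \left(36448 - 2480\right) = 2 + 33968 = 33970$)
$\frac{I}{24849 + W} = \frac{33970}{24849 + 24635} = \frac{33970}{49484} = 33970 \cdot \frac{1}{49484} = \frac{16985}{24742}$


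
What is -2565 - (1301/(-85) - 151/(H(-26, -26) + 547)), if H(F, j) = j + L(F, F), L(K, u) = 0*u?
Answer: -112900369/44285 ≈ -2549.4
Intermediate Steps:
L(K, u) = 0
H(F, j) = j (H(F, j) = j + 0 = j)
-2565 - (1301/(-85) - 151/(H(-26, -26) + 547)) = -2565 - (1301/(-85) - 151/(-26 + 547)) = -2565 - (1301*(-1/85) - 151/521) = -2565 - (-1301/85 - 151*1/521) = -2565 - (-1301/85 - 151/521) = -2565 - 1*(-690656/44285) = -2565 + 690656/44285 = -112900369/44285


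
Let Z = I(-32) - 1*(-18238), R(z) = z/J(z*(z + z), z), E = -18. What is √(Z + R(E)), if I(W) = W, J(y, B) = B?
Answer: 51*√7 ≈ 134.93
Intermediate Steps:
R(z) = 1 (R(z) = z/z = 1)
Z = 18206 (Z = -32 - 1*(-18238) = -32 + 18238 = 18206)
√(Z + R(E)) = √(18206 + 1) = √18207 = 51*√7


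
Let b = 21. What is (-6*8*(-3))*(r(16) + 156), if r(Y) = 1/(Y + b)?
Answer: 831312/37 ≈ 22468.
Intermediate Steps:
r(Y) = 1/(21 + Y) (r(Y) = 1/(Y + 21) = 1/(21 + Y))
(-6*8*(-3))*(r(16) + 156) = (-6*8*(-3))*(1/(21 + 16) + 156) = (-48*(-3))*(1/37 + 156) = 144*(1/37 + 156) = 144*(5773/37) = 831312/37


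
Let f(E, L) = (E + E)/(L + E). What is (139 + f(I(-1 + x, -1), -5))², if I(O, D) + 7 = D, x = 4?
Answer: 3323329/169 ≈ 19665.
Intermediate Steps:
I(O, D) = -7 + D
f(E, L) = 2*E/(E + L) (f(E, L) = (2*E)/(E + L) = 2*E/(E + L))
(139 + f(I(-1 + x, -1), -5))² = (139 + 2*(-7 - 1)/((-7 - 1) - 5))² = (139 + 2*(-8)/(-8 - 5))² = (139 + 2*(-8)/(-13))² = (139 + 2*(-8)*(-1/13))² = (139 + 16/13)² = (1823/13)² = 3323329/169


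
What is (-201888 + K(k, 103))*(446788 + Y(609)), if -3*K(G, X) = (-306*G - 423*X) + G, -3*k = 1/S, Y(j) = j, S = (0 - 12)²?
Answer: -108639330876965/1296 ≈ -8.3827e+10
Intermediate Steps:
S = 144 (S = (-12)² = 144)
k = -1/432 (k = -⅓/144 = -⅓*1/144 = -1/432 ≈ -0.0023148)
K(G, X) = 141*X + 305*G/3 (K(G, X) = -((-306*G - 423*X) + G)/3 = -((-423*X - 306*G) + G)/3 = -(-423*X - 305*G)/3 = 141*X + 305*G/3)
(-201888 + K(k, 103))*(446788 + Y(609)) = (-201888 + (141*103 + (305/3)*(-1/432)))*(446788 + 609) = (-201888 + (14523 - 305/1296))*447397 = (-201888 + 18821503/1296)*447397 = -242825345/1296*447397 = -108639330876965/1296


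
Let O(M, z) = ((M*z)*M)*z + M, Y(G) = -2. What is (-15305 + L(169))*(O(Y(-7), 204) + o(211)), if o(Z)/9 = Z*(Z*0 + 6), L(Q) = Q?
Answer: -2692028416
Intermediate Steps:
O(M, z) = M + M²*z² (O(M, z) = (z*M²)*z + M = M²*z² + M = M + M²*z²)
o(Z) = 54*Z (o(Z) = 9*(Z*(Z*0 + 6)) = 9*(Z*(0 + 6)) = 9*(Z*6) = 9*(6*Z) = 54*Z)
(-15305 + L(169))*(O(Y(-7), 204) + o(211)) = (-15305 + 169)*(-2*(1 - 2*204²) + 54*211) = -15136*(-2*(1 - 2*41616) + 11394) = -15136*(-2*(1 - 83232) + 11394) = -15136*(-2*(-83231) + 11394) = -15136*(166462 + 11394) = -15136*177856 = -2692028416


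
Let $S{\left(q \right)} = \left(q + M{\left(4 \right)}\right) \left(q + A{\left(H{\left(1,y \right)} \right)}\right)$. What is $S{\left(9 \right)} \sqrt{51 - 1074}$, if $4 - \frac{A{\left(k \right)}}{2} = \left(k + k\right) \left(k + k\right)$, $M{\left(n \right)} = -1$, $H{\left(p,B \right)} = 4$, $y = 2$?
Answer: $- 888 i \sqrt{1023} \approx - 28402.0 i$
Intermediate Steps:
$A{\left(k \right)} = 8 - 8 k^{2}$ ($A{\left(k \right)} = 8 - 2 \left(k + k\right) \left(k + k\right) = 8 - 2 \cdot 2 k 2 k = 8 - 2 \cdot 4 k^{2} = 8 - 8 k^{2}$)
$S{\left(q \right)} = \left(-1 + q\right) \left(-120 + q\right)$ ($S{\left(q \right)} = \left(q - 1\right) \left(q + \left(8 - 8 \cdot 4^{2}\right)\right) = \left(-1 + q\right) \left(q + \left(8 - 128\right)\right) = \left(-1 + q\right) \left(q - 120\right) = \left(-1 + q\right) \left(-120 + q\right)$)
$S{\left(9 \right)} \sqrt{51 - 1074} = \left(120 + 9^{2} - 1089\right) \sqrt{51 - 1074} = \left(120 + 81 - 1089\right) \sqrt{-1023} = - 888 i \sqrt{1023}$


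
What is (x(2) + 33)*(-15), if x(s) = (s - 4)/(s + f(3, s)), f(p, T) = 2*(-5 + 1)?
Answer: -500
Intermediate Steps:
f(p, T) = -8 (f(p, T) = 2*(-4) = -8)
x(s) = (-4 + s)/(-8 + s) (x(s) = (s - 4)/(s - 8) = (-4 + s)/(-8 + s))
(x(2) + 33)*(-15) = ((-4 + 2)/(-8 + 2) + 33)*(-15) = (-2/(-6) + 33)*(-15) = (-1/6*(-2) + 33)*(-15) = (1/3 + 33)*(-15) = (100/3)*(-15) = -500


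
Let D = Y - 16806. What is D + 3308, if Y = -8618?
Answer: -22116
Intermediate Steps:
D = -25424 (D = -8618 - 16806 = -25424)
D + 3308 = -25424 + 3308 = -22116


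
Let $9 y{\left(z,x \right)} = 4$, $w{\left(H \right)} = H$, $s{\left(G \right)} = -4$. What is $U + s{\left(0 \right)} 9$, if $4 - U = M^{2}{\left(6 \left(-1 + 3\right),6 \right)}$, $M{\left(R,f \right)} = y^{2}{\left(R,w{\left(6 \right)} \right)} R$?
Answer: $- \frac{27424}{729} \approx -37.619$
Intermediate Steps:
$y{\left(z,x \right)} = \frac{4}{9}$ ($y{\left(z,x \right)} = \frac{1}{9} \cdot 4 = \frac{4}{9}$)
$M{\left(R,f \right)} = \frac{16 R}{81}$ ($M{\left(R,f \right)} = \left(\frac{4}{9}\right)^{2} R = \frac{16 R}{81}$)
$U = - \frac{1180}{729}$ ($U = 4 - \left(\frac{16 \cdot 6 \left(-1 + 3\right)}{81}\right)^{2} = 4 - \left(\frac{16 \cdot 6 \cdot 2}{81}\right)^{2} = 4 - \left(\frac{16}{81} \cdot 12\right)^{2} = 4 - \left(\frac{64}{27}\right)^{2} = 4 - \frac{4096}{729} = - \frac{1180}{729} \approx -1.6187$)
$U + s{\left(0 \right)} 9 = - \frac{1180}{729} - 36 = - \frac{27424}{729}$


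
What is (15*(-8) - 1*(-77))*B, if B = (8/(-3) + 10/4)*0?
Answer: 0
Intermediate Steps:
B = 0 (B = (8*(-1/3) + 10*(1/4))*0 = (-8/3 + 5/2)*0 = -1/6*0 = 0)
(15*(-8) - 1*(-77))*B = (15*(-8) - 1*(-77))*0 = (-120 + 77)*0 = -43*0 = 0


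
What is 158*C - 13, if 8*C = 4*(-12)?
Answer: -961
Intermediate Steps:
C = -6 (C = (4*(-12))/8 = (⅛)*(-48) = -6)
158*C - 13 = 158*(-6) - 13 = -948 - 13 = -961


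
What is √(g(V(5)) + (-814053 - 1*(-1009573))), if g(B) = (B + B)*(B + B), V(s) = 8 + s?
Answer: 14*√1001 ≈ 442.94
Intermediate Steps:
g(B) = 4*B² (g(B) = (2*B)*(2*B) = 4*B²)
√(g(V(5)) + (-814053 - 1*(-1009573))) = √(4*(8 + 5)² + (-814053 - 1*(-1009573))) = √(4*13² + (-814053 + 1009573)) = √(4*169 + 195520) = √(676 + 195520) = √196196 = 14*√1001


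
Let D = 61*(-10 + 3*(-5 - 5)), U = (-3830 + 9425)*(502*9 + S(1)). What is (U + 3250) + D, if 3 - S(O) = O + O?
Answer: 25284615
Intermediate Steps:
S(O) = 3 - 2*O (S(O) = 3 - (O + O) = 3 - 2*O)
U = 25283805 (U = (-3830 + 9425)*(502*9 + (3 - 2*1)) = 5595*(4518 + (3 - 2)) = 5595*(4518 + 1) = 5595*4519 = 25283805)
D = -2440 (D = 61*(-10 + 3*(-10)) = 61*(-10 - 30) = 61*(-40) = -2440)
(U + 3250) + D = (25283805 + 3250) - 2440 = 25287055 - 2440 = 25284615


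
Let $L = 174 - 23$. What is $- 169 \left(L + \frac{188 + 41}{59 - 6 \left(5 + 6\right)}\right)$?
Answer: $- \frac{139932}{7} \approx -19990.0$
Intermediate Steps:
$L = 151$ ($L = 174 - 23 = 151$)
$- 169 \left(L + \frac{188 + 41}{59 - 6 \left(5 + 6\right)}\right) = - 169 \left(151 + \frac{188 + 41}{59 - 6 \left(5 + 6\right)}\right) = - 169 \left(151 + \frac{229}{59 - 66}\right) = - 169 \left(151 + \frac{229}{-7}\right) = - 169 \left(151 + 229 \left(- \frac{1}{7}\right)\right) = - 169 \left(151 - \frac{229}{7}\right) = \left(-169\right) \frac{828}{7} = - \frac{139932}{7}$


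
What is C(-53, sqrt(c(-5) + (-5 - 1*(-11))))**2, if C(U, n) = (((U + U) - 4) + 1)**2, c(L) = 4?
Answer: 141158161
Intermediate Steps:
C(U, n) = (-3 + 2*U)**2 (C(U, n) = ((2*U - 4) + 1)**2 = ((-4 + 2*U) + 1)**2 = (-3 + 2*U)**2)
C(-53, sqrt(c(-5) + (-5 - 1*(-11))))**2 = ((-3 + 2*(-53))**2)**2 = ((-3 - 106)**2)**2 = ((-109)**2)**2 = 11881**2 = 141158161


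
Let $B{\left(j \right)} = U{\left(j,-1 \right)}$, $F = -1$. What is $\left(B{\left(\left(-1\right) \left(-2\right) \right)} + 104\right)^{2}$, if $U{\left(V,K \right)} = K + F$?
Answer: $10404$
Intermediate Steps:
$U{\left(V,K \right)} = -1 + K$ ($U{\left(V,K \right)} = K - 1 = -1 + K$)
$B{\left(j \right)} = -2$ ($B{\left(j \right)} = -1 - 1 = -2$)
$\left(B{\left(\left(-1\right) \left(-2\right) \right)} + 104\right)^{2} = \left(-2 + 104\right)^{2} = 102^{2} = 10404$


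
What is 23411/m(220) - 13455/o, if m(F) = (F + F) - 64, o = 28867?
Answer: 670746257/10853992 ≈ 61.797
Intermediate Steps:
m(F) = -64 + 2*F (m(F) = 2*F - 64 = -64 + 2*F)
23411/m(220) - 13455/o = 23411/(-64 + 2*220) - 13455/28867 = 23411/(-64 + 440) - 13455*1/28867 = 23411/376 - 13455/28867 = 670746257/10853992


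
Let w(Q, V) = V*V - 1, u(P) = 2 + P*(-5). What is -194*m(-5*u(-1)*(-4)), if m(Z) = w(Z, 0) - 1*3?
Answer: 776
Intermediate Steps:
u(P) = 2 - 5*P
w(Q, V) = -1 + V**2 (w(Q, V) = V**2 - 1 = -1 + V**2)
m(Z) = -4 (m(Z) = (-1 + 0**2) - 1*3 = (-1 + 0) - 3 = -1 - 3 = -4)
-194*m(-5*u(-1)*(-4)) = -194*(-4) = 776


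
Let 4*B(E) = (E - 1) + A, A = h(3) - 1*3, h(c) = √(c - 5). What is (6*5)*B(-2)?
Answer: -45 + 15*I*√2/2 ≈ -45.0 + 10.607*I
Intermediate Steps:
h(c) = √(-5 + c)
A = -3 + I*√2 (A = √(-5 + 3) - 1*3 = √(-2) - 3 = I*√2 - 3 = -3 + I*√2 ≈ -3.0 + 1.4142*I)
B(E) = -1 + E/4 + I*√2/4 (B(E) = ((E - 1) + (-3 + I*√2))/4 = ((-1 + E) + (-3 + I*√2))/4 = (-4 + E + I*√2)/4 = -1 + E/4 + I*√2/4)
(6*5)*B(-2) = (6*5)*(-1 + (¼)*(-2) + I*√2/4) = 30*(-1 - ½ + I*√2/4) = 30*(-3/2 + I*√2/4) = -45 + 15*I*√2/2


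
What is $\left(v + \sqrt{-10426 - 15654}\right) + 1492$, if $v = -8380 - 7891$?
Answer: $-14779 + 4 i \sqrt{1630} \approx -14779.0 + 161.49 i$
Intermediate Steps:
$v = -16271$ ($v = -8380 - 7891 = -16271$)
$\left(v + \sqrt{-10426 - 15654}\right) + 1492 = \left(-16271 + \sqrt{-10426 - 15654}\right) + 1492 = \left(-16271 + \sqrt{-26080}\right) + 1492 = \left(-16271 + 4 i \sqrt{1630}\right) + 1492 = -14779 + 4 i \sqrt{1630}$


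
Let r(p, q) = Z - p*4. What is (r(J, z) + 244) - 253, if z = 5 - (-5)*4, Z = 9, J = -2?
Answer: 8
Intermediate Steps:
z = 25 (z = 5 - 1*(-20) = 5 + 20 = 25)
r(p, q) = 9 - 4*p (r(p, q) = 9 - p*4 = 9 - 4*p)
(r(J, z) + 244) - 253 = ((9 - 4*(-2)) + 244) - 253 = ((9 + 8) + 244) - 253 = (17 + 244) - 253 = 261 - 253 = 8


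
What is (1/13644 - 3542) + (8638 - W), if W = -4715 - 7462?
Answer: 235672813/13644 ≈ 17273.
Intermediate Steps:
W = -12177
(1/13644 - 3542) + (8638 - W) = (1/13644 - 3542) + (8638 - 1*(-12177)) = (1/13644 - 3542) + (8638 + 12177) = -48327047/13644 + 20815 = 235672813/13644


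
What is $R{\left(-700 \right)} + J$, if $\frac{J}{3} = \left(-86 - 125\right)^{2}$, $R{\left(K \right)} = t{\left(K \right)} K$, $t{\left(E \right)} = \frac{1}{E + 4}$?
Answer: $\frac{23240137}{174} \approx 1.3356 \cdot 10^{5}$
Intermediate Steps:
$t{\left(E \right)} = \frac{1}{4 + E}$
$R{\left(K \right)} = \frac{K}{4 + K}$
$J = 133563$ ($J = 3 \left(-86 - 125\right)^{2} = 3 \left(-211\right)^{2} = 3 \cdot 44521 = 133563$)
$R{\left(-700 \right)} + J = - \frac{700}{4 - 700} + 133563 = - \frac{700}{-696} + 133563 = \left(-700\right) \left(- \frac{1}{696}\right) + 133563 = \frac{175}{174} + 133563 = \frac{23240137}{174}$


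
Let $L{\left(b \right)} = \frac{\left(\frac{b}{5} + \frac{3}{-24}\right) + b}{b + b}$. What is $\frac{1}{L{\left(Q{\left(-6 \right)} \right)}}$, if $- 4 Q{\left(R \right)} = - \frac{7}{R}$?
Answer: $\frac{70}{57} \approx 1.2281$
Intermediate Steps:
$Q{\left(R \right)} = \frac{7}{4 R}$ ($Q{\left(R \right)} = - \frac{\left(-7\right) \frac{1}{R}}{4} = \frac{7}{4 R}$)
$L{\left(b \right)} = \frac{- \frac{1}{8} + \frac{6 b}{5}}{2 b}$ ($L{\left(b \right)} = \frac{\left(b \frac{1}{5} + 3 \left(- \frac{1}{24}\right)\right) + b}{2 b} = \left(\left(\frac{b}{5} - \frac{1}{8}\right) + b\right) \frac{1}{2 b} = \left(\left(- \frac{1}{8} + \frac{b}{5}\right) + b\right) \frac{1}{2 b} = \left(- \frac{1}{8} + \frac{6 b}{5}\right) \frac{1}{2 b} = \frac{- \frac{1}{8} + \frac{6 b}{5}}{2 b}$)
$\frac{1}{L{\left(Q{\left(-6 \right)} \right)}} = \frac{1}{\frac{1}{80} \frac{1}{\frac{7}{4} \frac{1}{-6}} \left(-5 + 48 \frac{7}{4 \left(-6\right)}\right)} = \frac{1}{\frac{1}{80} \frac{1}{\frac{7}{4} \left(- \frac{1}{6}\right)} \left(-5 + 48 \cdot \frac{7}{4} \left(- \frac{1}{6}\right)\right)} = \frac{1}{\frac{1}{80} \frac{1}{- \frac{7}{24}} \left(-5 + 48 \left(- \frac{7}{24}\right)\right)} = \frac{1}{\frac{1}{80} \left(- \frac{24}{7}\right) \left(-5 - 14\right)} = \frac{1}{\frac{1}{80} \left(- \frac{24}{7}\right) \left(-19\right)} = \frac{1}{\frac{57}{70}} = \frac{70}{57}$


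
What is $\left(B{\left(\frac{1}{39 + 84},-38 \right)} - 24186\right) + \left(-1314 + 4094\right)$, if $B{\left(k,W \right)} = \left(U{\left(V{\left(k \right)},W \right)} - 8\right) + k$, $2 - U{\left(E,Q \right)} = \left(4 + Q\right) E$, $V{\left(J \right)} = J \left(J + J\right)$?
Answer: $- \frac{323941957}{15129} \approx -21412.0$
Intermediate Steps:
$V{\left(J \right)} = 2 J^{2}$ ($V{\left(J \right)} = J 2 J = 2 J^{2}$)
$U{\left(E,Q \right)} = 2 - E \left(4 + Q\right)$ ($U{\left(E,Q \right)} = 2 - \left(4 + Q\right) E = 2 - E \left(4 + Q\right)$)
$B{\left(k,W \right)} = -6 + k - 8 k^{2} - 2 W k^{2}$ ($B{\left(k,W \right)} = \left(\left(2 - 4 \cdot 2 k^{2} - 2 k^{2} W\right) - 8\right) + k = \left(\left(2 - 8 k^{2} - 2 W k^{2}\right) - 8\right) + k = \left(-6 - 8 k^{2} - 2 W k^{2}\right) + k = -6 + k - 8 k^{2} - 2 W k^{2}$)
$\left(B{\left(\frac{1}{39 + 84},-38 \right)} - 24186\right) + \left(-1314 + 4094\right) = \left(\left(-6 + \frac{1}{39 + 84} - 8 \left(\frac{1}{39 + 84}\right)^{2} - - 76 \left(\frac{1}{39 + 84}\right)^{2}\right) - 24186\right) + \left(-1314 + 4094\right) = \left(\left(-6 + \frac{1}{123} - 8 \left(\frac{1}{123}\right)^{2} - - 76 \left(\frac{1}{123}\right)^{2}\right) - 24186\right) + 2780 = \left(\left(-6 + \frac{1}{123} - \frac{8}{15129} - - \frac{76}{15129}\right) - 24186\right) + 2780 = \left(\left(-6 + \frac{1}{123} - \frac{8}{15129} - \left(-76\right) \frac{1}{15129}\right) - 24186\right) + 2780 = \left(\left(-6 + \frac{1}{123} - \frac{8}{15129} + \frac{76}{15129}\right) - 24186\right) + 2780 = \left(- \frac{90583}{15129} - 24186\right) + 2780 = - \frac{366000577}{15129} + 2780 = - \frac{323941957}{15129}$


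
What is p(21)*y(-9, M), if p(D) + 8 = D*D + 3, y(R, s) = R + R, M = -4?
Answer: -7848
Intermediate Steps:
y(R, s) = 2*R
p(D) = -5 + D² (p(D) = -8 + (D*D + 3) = -8 + (D² + 3) = -8 + (3 + D²) = -5 + D²)
p(21)*y(-9, M) = (-5 + 21²)*(2*(-9)) = (-5 + 441)*(-18) = 436*(-18) = -7848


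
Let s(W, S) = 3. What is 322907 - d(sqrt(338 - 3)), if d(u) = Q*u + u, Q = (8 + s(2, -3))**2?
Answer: 322907 - 122*sqrt(335) ≈ 3.2067e+5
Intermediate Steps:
Q = 121 (Q = (8 + 3)**2 = 11**2 = 121)
d(u) = 122*u (d(u) = 121*u + u = 122*u)
322907 - d(sqrt(338 - 3)) = 322907 - 122*sqrt(338 - 3) = 322907 - 122*sqrt(335)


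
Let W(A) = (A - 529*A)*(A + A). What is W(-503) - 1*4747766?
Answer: -271925270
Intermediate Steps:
W(A) = -1056*A**2 (W(A) = (-528*A)*(2*A) = -1056*A**2)
W(-503) - 1*4747766 = -1056*(-503)**2 - 1*4747766 = -1056*253009 - 4747766 = -267177504 - 4747766 = -271925270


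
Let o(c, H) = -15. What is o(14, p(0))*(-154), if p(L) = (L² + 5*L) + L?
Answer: 2310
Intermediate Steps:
p(L) = L² + 6*L
o(14, p(0))*(-154) = -15*(-154) = 2310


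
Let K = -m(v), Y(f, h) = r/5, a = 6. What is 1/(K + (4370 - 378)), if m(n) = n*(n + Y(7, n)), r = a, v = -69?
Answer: -5/3431 ≈ -0.0014573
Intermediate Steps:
r = 6
Y(f, h) = 6/5
m(n) = n*(6/5 + n) (m(n) = n*(n + 6/5) = n*(6/5 + n))
K = -23391/5 (K = -(-69)*(6 + 5*(-69))/5 = -(-69)*(6 - 345)/5 = -(-69)*(-339)/5 = -1*23391/5 = -23391/5 ≈ -4678.2)
1/(K + (4370 - 378)) = 1/(-23391/5 + (4370 - 378)) = 1/(-23391/5 + 3992) = 1/(-3431/5) = -5/3431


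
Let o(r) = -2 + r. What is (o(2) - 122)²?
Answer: 14884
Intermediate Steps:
(o(2) - 122)² = ((-2 + 2) - 122)² = (0 - 122)² = (-122)² = 14884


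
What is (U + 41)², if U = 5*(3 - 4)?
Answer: 1296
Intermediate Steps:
U = -5 (U = 5*(-1) = -5)
(U + 41)² = (-5 + 41)² = 36² = 1296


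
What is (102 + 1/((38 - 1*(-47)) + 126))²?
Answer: 463239529/44521 ≈ 10405.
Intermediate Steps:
(102 + 1/((38 - 1*(-47)) + 126))² = (102 + 1/((38 + 47) + 126))² = (102 + 1/(85 + 126))² = (102 + 1/211)² = (21523/211)² = 463239529/44521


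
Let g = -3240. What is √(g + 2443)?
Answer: I*√797 ≈ 28.231*I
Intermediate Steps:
√(g + 2443) = √(-3240 + 2443) = √(-797) = I*√797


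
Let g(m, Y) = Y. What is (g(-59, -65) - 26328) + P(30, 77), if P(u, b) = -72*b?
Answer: -31937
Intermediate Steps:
(g(-59, -65) - 26328) + P(30, 77) = (-65 - 26328) - 72*77 = -26393 - 5544 = -31937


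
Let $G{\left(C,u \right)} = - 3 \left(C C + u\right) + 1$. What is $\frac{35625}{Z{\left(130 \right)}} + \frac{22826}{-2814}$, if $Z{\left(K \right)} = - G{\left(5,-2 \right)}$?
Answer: $\frac{49348291}{95676} \approx 515.79$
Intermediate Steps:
$G{\left(C,u \right)} = 1 - 3 u - 3 C^{2}$ ($G{\left(C,u \right)} = - 3 \left(C^{2} + u\right) + 1 = - 3 \left(u + C^{2}\right) + 1 = \left(- 3 u - 3 C^{2}\right) + 1 = 1 - 3 u - 3 C^{2}$)
$Z{\left(K \right)} = 68$ ($Z{\left(K \right)} = - (1 - -6 - 3 \cdot 5^{2}) = - (1 + 6 - 75) = \left(-1\right) \left(-68\right) = 68$)
$\frac{35625}{Z{\left(130 \right)}} + \frac{22826}{-2814} = \frac{35625}{68} + \frac{22826}{-2814} = 35625 \cdot \frac{1}{68} + 22826 \left(- \frac{1}{2814}\right) = \frac{35625}{68} - \frac{11413}{1407} = \frac{49348291}{95676}$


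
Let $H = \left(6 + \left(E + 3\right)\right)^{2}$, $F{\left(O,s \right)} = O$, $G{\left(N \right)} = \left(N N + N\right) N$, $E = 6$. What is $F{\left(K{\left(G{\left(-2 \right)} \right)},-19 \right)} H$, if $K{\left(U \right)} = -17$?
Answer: $-3825$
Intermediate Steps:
$G{\left(N \right)} = N \left(N + N^{2}\right)$ ($G{\left(N \right)} = \left(N^{2} + N\right) N = \left(N + N^{2}\right) N = N \left(N + N^{2}\right)$)
$H = 225$ ($H = \left(6 + \left(6 + 3\right)\right)^{2} = \left(6 + 9\right)^{2} = 15^{2} = 225$)
$F{\left(K{\left(G{\left(-2 \right)} \right)},-19 \right)} H = \left(-17\right) 225 = -3825$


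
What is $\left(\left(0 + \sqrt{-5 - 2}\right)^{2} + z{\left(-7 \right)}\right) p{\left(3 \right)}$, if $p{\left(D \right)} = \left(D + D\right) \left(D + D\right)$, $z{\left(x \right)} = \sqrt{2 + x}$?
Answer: $-252 + 36 i \sqrt{5} \approx -252.0 + 80.498 i$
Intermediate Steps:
$p{\left(D \right)} = 4 D^{2}$ ($p{\left(D \right)} = 2 D 2 D = 4 D^{2}$)
$\left(\left(0 + \sqrt{-5 - 2}\right)^{2} + z{\left(-7 \right)}\right) p{\left(3 \right)} = \left(\left(0 + \sqrt{-5 - 2}\right)^{2} + \sqrt{2 - 7}\right) 4 \cdot 3^{2} = \left(\left(0 + \sqrt{-7}\right)^{2} + \sqrt{-5}\right) 4 \cdot 9 = \left(\left(0 + i \sqrt{7}\right)^{2} + i \sqrt{5}\right) 36 = \left(\left(i \sqrt{7}\right)^{2} + i \sqrt{5}\right) 36 = \left(-7 + i \sqrt{5}\right) 36 = -252 + 36 i \sqrt{5}$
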